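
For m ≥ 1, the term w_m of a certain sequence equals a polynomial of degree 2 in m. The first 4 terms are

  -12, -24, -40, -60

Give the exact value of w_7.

-144

1st diffs: -12, -16, -20.
2nd diffs: -4, -4 (constant).
Newton forward-difference form: w_m = -12 + (-12)·C(m-1,1) + (-4)·C(m-1,2).
At m = 7: m-1 = 6, so w_7 = -12 - 72 - 60 = -144.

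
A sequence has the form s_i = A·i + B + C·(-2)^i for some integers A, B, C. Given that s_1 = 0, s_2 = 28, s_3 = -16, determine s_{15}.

-131008

Write the equations: A + B - 2C = 0; 2A + B + 4C = 28; 3A + B - 8C = -16.
Subtracting the first from the second: A + 6C = 28.
Subtracting the second from the third: A - 12C = -44.
Solving: C = 4, A = 4, then B = 4.
Hence s_{15} = 4·15 + 4 + 4·(-32768) = -131008.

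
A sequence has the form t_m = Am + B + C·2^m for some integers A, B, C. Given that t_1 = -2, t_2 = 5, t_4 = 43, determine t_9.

1536

Plug in m = 1, 2, 4: A + B + 2C = -2; 2A + B + 4C = 5; 4A + B + 16C = 43.
Subtracting the first from the second: A + 2C = 7.
Subtracting the second from the third: 2A + 12C = 38.
Solving: C = 3, A = 1, then B = -9.
Therefore t_9 = 9 + (-9) + 3·512 = 1536.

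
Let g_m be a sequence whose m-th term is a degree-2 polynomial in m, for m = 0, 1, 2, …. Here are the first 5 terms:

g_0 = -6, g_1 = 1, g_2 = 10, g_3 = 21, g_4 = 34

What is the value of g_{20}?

514

1st diffs: 7, 9, 11, 13.
2nd diffs: 2, 2, 2 (constant).
So g_m = m^2 + 6m - 6.
Evaluating at m = 20 gives g_{20} = 514.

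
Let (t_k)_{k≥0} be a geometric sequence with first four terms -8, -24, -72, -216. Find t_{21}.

Common ratio r = 3.
t_k = (-8)·3^(k-0).
t_{21} = (-8)·3^21 = -83682825624.

-83682825624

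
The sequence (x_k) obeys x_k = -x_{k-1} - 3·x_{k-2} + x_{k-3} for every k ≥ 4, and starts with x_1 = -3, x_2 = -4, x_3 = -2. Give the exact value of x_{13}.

507

Compute successive terms:
x_4 = 11; x_5 = -9; x_6 = -26; x_7 = 64; x_8 = 5; x_9 = -223; x_{10} = 272; x_{11} = 402; x_{12} = -1441; x_{13} = 507.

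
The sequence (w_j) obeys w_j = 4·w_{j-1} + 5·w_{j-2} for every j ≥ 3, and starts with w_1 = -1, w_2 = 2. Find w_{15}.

Iterate the recurrence:
w_3 = 3; w_4 = 22; w_5 = 103; …; w_{12} = 8138022; w_{13} = 40690103; w_{14} = 203450522; w_{15} = 1017252603.
(Characteristic roots are 5 and -1.)

1017252603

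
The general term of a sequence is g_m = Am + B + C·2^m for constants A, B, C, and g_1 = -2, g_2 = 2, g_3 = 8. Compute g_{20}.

Write the equations: A + B + 2C = -2; 2A + B + 4C = 2; 3A + B + 8C = 8.
Subtracting the first from the second: A + 2C = 4.
Subtracting the second from the third: A + 4C = 6.
Solving: C = 1, A = 2, then B = -6.
Therefore g_{20} = 40 + (-6) + 1·1048576 = 1048610.

1048610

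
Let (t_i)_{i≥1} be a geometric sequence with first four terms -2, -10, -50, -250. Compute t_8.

-156250

Common ratio r = 5.
t_i = (-2)·5^(i-1).
t_8 = (-2)·5^7 = -156250.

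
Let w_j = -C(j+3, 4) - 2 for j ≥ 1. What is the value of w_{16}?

C(19, 4) = 3876, so w_{16} = -3878.

-3878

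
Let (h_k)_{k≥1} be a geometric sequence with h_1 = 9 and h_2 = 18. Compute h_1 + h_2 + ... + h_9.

4599

Common ratio r = 2.
h_k = 9·2^(k-1).
S = 9·(2^9 - 1)/(2 - 1) = 9·(512 - 1)/(1) = 4599.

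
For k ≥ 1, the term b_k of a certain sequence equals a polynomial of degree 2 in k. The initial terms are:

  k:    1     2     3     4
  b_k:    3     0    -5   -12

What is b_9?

-77

1st diffs: -3, -5, -7.
2nd diffs: -2, -2 (constant).
Newton forward-difference form: b_k = 3 + (-3)·C(k-1,1) + (-2)·C(k-1,2).
At k = 9: k-1 = 8, so b_9 = 3 - 24 - 56 = -77.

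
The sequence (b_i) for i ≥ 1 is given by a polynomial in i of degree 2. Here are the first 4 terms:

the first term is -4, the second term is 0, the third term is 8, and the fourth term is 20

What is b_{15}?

416

1st diffs: 4, 8, 12.
2nd diffs: 4, 4 (constant).
Newton forward-difference form: b_i = -4 + 4·C(i-1,1) + 4·C(i-1,2).
At i = 15: i-1 = 14, so b_{15} = -4 + 56 + 364 = 416.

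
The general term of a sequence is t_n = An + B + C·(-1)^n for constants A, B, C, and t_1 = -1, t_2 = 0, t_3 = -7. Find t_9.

-25

Plug in n = 1, 2, 3: A + B - C = -1; 2A + B + C = 0; 3A + B - C = -7.
Subtracting the first from the second: A + 2C = 1.
Subtracting the second from the third: A - 2C = -7.
Solving: C = 2, A = -3, then B = 4.
So t_n = -3·n + 4 + 2·(-1)^n; at n=9 this is -25.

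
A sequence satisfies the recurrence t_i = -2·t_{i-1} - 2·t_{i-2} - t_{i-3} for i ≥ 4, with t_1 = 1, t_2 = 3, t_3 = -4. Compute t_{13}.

Step forward from the initial values:
t_4 = 1  t_5 = 3  t_6 = -4  t_7 = 1  t_8 = 3  t_9 = -4  t_{10} = 1  t_{11} = 3  t_{12} = -4  t_{13} = 1.

1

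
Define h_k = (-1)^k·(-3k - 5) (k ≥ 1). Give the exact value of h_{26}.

-83

(-1)^26 = 1; -3k - 5 at k=26 is -83; so h_{26} = -83.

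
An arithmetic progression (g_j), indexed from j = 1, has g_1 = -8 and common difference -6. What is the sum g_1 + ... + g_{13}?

g_j = -8 + (j - 1)·(-6).
g_{13} = -80; S = 13·(-8 + (-80))/2 = -572.

-572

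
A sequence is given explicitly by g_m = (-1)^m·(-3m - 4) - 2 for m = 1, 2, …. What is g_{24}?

-78

(-1)^24 = 1; -3m - 4 at m=24 is -76; so g_{24} = -78.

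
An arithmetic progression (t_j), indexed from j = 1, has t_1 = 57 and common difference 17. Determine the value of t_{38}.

t_j = 57 + (j - 1)·17.
t_{38} = 57 + 37·17 = 686.

686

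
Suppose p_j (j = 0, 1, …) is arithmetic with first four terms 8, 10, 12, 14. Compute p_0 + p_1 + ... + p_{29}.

Common difference d = 2.
p_j = 8 + (j - 0)·2.
p_{29} = 66; S = 30·(8 + 66)/2 = 1110.

1110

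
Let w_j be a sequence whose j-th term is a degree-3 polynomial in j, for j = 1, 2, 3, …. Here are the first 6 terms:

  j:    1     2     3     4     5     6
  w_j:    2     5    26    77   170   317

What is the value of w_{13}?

1st diffs: 3, 21, 51, 93, 147.
2nd diffs: 18, 30, 42, 54.
3rd diffs: 12, 12, 12 (constant).
So w_j = 2j^3 - 3j^2 - 2j + 5.
Evaluating at j = 13 gives w_{13} = 3866.

3866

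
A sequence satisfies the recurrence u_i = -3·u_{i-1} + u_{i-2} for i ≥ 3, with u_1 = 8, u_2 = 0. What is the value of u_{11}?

103760

Iterate the recurrence:
u_3 = 8, u_4 = -24, u_5 = 80, u_6 = -264, u_7 = 872, u_8 = -2880, u_9 = 9512, u_{10} = -31416, u_{11} = 103760.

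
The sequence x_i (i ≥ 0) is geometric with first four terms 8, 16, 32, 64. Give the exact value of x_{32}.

Common ratio r = 2.
x_i = 8·2^(i-0).
x_{32} = 8·2^32 = 34359738368.

34359738368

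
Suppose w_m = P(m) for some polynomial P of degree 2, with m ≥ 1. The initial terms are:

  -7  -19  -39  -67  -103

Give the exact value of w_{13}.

1st diffs: -12, -20, -28, -36.
2nd diffs: -8, -8, -8 (constant).
Newton forward-difference form: w_m = -7 + (-12)·C(m-1,1) + (-8)·C(m-1,2).
At m = 13: m-1 = 12, so w_{13} = -7 - 144 - 528 = -679.

-679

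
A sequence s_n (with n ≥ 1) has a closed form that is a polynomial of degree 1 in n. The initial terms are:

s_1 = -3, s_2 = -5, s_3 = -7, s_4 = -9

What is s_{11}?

-23

1st diffs: -2, -2, -2 (constant).
So s_n = -2n - 1.
Evaluating at n = 11 gives s_{11} = -23.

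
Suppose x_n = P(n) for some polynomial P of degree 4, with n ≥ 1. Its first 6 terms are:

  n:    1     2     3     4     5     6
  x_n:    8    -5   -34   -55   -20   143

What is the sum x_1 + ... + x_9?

4308

1st diffs: -13, -29, -21, 35, 163.
2nd diffs: -16, 8, 56, 128.
3rd diffs: 24, 48, 72.
4th diffs: 24, 24 (constant).
Newton forward-difference form: x_n = 8 + (-13)·C(n-1,1) + (-16)·C(n-1,2) + 24·C(n-1,3) + 24·C(n-1,4).
Continuing: 530, 1261, 2480.
Summing n = 1..9 (9 terms) gives 4308.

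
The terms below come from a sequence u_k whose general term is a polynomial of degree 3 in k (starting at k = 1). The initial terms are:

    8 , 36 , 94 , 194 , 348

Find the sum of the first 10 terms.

7460

1st diffs: 28, 58, 100, 154.
2nd diffs: 30, 42, 54.
3rd diffs: 12, 12 (constant).
Newton forward-difference form: u_k = 8 + 28·C(k-1,1) + 30·C(k-1,2) + 12·C(k-1,3).
Continuing: …, 568, 866, 1254, 1744, …, u_{10} = 2348.
Summing k = 1..10 (10 terms) gives 7460.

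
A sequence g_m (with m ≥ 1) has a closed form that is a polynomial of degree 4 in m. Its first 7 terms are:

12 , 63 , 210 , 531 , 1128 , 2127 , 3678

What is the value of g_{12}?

1st diffs: 51, 147, 321, 597, 999, 1551.
2nd diffs: 96, 174, 276, 402, 552.
3rd diffs: 78, 102, 126, 150.
4th diffs: 24, 24, 24 (constant).
Newton forward-difference form: g_m = 12 + 51·C(m-1,1) + 96·C(m-1,2) + 78·C(m-1,3) + 24·C(m-1,4).
At m = 12: m-1 = 11, so g_{12} = 12 + 561 + 5280 + 12870 + 7920 = 26643.

26643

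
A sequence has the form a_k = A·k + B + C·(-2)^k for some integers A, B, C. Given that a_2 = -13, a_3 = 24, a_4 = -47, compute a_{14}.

Write the equations: 2A + B + 4C = -13; 3A + B - 8C = 24; 4A + B + 16C = -47.
Subtracting the first from the second: A - 12C = 37.
Subtracting the second from the third: A + 24C = -71.
Solving: C = -3, A = 1, then B = -3.
Hence a_{14} = 1·14 + (-3) + (-3)·16384 = -49141.

-49141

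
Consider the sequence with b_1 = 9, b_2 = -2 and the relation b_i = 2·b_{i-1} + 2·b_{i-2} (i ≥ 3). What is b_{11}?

30688

Applying the relation repeatedly:
b_3 = 14; b_4 = 24; b_5 = 76; b_6 = 200; b_7 = 552; b_8 = 1504; b_9 = 4112; b_{10} = 11232; b_{11} = 30688.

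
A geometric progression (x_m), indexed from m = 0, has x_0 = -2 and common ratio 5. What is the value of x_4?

-1250

x_m = (-2)·5^(m-0).
x_4 = (-2)·5^4 = -1250.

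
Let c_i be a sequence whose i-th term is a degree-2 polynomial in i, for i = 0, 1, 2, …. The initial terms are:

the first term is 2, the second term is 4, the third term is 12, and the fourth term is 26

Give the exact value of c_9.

236

1st diffs: 2, 8, 14.
2nd diffs: 6, 6 (constant).
So c_i = 3i^2 - i + 2.
Evaluating at i = 9 gives c_9 = 236.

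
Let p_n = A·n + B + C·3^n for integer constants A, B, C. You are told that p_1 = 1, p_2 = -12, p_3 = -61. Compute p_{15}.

-43046641

At n = 1, 2, 3: A + B + 3C = 1; 2A + B + 9C = -12; 3A + B + 27C = -61.
Subtracting the first from the second: A + 6C = -13.
Subtracting the second from the third: A + 18C = -49.
Solving: C = -3, A = 5, then B = 5.
Hence p_{15} = 5·15 + 5 + (-3)·14348907 = -43046641.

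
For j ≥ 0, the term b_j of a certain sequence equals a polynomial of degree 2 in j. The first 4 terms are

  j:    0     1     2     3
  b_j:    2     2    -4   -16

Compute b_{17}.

-814

1st diffs: 0, -6, -12.
2nd diffs: -6, -6 (constant).
So b_j = -3j^2 + 3j + 2.
Evaluating at j = 17 gives b_{17} = -814.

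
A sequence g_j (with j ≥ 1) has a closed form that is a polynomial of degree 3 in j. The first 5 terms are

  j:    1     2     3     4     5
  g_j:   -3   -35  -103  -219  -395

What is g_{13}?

-5403

1st diffs: -32, -68, -116, -176.
2nd diffs: -36, -48, -60.
3rd diffs: -12, -12 (constant).
So g_j = -2j^3 - 6j^2 + 5.
Evaluating at j = 13 gives g_{13} = -5403.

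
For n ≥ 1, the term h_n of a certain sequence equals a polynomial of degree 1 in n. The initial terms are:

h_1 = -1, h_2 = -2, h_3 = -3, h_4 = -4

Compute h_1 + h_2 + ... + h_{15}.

-120

1st diffs: -1, -1, -1 (constant).
So h_n = -n.
Continuing: …, -5, -6, -7, -8, …, h_{15} = -15.
Summing n = 1..15 (15 terms) gives -120.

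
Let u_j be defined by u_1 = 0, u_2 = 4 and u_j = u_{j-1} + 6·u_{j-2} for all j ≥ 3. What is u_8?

1852

Applying the relation repeatedly:
u_3 = 4  u_4 = 28  u_5 = 52  u_6 = 220  u_7 = 532  u_8 = 1852.
(Characteristic roots are 3 and -2.)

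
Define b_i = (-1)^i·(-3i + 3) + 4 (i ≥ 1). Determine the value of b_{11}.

(-1)^11 = -1; -3i + 3 at i=11 is -30; so b_{11} = 34.

34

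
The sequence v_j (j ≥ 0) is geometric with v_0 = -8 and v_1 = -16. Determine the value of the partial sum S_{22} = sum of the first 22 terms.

Common ratio r = 2.
v_j = (-8)·2^(j-0).
S = (-8)·(2^22 - 1)/(2 - 1) = (-8)·(4194304 - 1)/(1) = -33554424.

-33554424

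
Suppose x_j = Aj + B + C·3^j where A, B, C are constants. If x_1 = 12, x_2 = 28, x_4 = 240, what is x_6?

2180

Write the equations: A + B + 3C = 12; 2A + B + 9C = 28; 4A + B + 81C = 240.
Subtracting the first from the second: A + 6C = 16.
Subtracting the second from the third: 2A + 72C = 212.
Solving: C = 3, A = -2, then B = 5.
So x_j = -2·j + 5 + 3·3^j; at j=6 this is 2180.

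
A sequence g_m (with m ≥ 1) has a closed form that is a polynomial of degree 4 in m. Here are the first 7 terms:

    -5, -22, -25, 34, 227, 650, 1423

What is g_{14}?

31754

1st diffs: -17, -3, 59, 193, 423, 773.
2nd diffs: 14, 62, 134, 230, 350.
3rd diffs: 48, 72, 96, 120.
4th diffs: 24, 24, 24 (constant).
Newton forward-difference form: g_m = -5 + (-17)·C(m-1,1) + 14·C(m-1,2) + 48·C(m-1,3) + 24·C(m-1,4).
At m = 14: m-1 = 13, so g_{14} = -5 - 221 + 1092 + 13728 + 17160 = 31754.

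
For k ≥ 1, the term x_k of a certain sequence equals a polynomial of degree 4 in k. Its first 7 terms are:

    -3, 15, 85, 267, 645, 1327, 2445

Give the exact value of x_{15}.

1st diffs: 18, 70, 182, 378, 682, 1118.
2nd diffs: 52, 112, 196, 304, 436.
3rd diffs: 60, 84, 108, 132.
4th diffs: 24, 24, 24 (constant).
Newton forward-difference form: x_k = -3 + 18·C(k-1,1) + 52·C(k-1,2) + 60·C(k-1,3) + 24·C(k-1,4).
At k = 15: k-1 = 14, so x_{15} = -3 + 252 + 4732 + 21840 + 24024 = 50845.

50845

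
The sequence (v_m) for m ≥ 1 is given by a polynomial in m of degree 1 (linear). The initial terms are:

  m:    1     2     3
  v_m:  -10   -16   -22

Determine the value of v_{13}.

1st diffs: -6, -6 (constant).
So v_m = -6m - 4.
Evaluating at m = 13 gives v_{13} = -82.

-82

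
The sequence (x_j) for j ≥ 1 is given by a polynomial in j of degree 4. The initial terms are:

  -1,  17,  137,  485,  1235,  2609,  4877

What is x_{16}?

133829

1st diffs: 18, 120, 348, 750, 1374, 2268.
2nd diffs: 102, 228, 402, 624, 894.
3rd diffs: 126, 174, 222, 270.
4th diffs: 48, 48, 48 (constant).
Newton forward-difference form: x_j = -1 + 18·C(j-1,1) + 102·C(j-1,2) + 126·C(j-1,3) + 48·C(j-1,4).
At j = 16: j-1 = 15, so x_{16} = -1 + 270 + 10710 + 57330 + 65520 = 133829.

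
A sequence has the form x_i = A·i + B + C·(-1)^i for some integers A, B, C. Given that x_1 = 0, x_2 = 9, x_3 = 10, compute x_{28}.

139

Plug in i = 1, 2, 3: A + B - C = 0; 2A + B + C = 9; 3A + B - C = 10.
Subtracting the first from the second: A + 2C = 9.
Subtracting the second from the third: A - 2C = 1.
Solving: C = 2, A = 5, then B = -3.
Hence x_{28} = 5·28 + (-3) + 2·1 = 139.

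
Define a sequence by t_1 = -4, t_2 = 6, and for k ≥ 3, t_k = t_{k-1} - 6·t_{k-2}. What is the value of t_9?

Applying the relation repeatedly:
t_3 = 30  t_4 = -6  t_5 = -186  t_6 = -150  t_7 = 966  t_8 = 1866  t_9 = -3930.

-3930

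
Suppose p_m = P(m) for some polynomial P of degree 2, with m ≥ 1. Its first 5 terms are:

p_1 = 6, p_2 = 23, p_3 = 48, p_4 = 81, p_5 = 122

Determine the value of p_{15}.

1st diffs: 17, 25, 33, 41.
2nd diffs: 8, 8, 8 (constant).
Newton forward-difference form: p_m = 6 + 17·C(m-1,1) + 8·C(m-1,2).
At m = 15: m-1 = 14, so p_{15} = 6 + 238 + 728 = 972.

972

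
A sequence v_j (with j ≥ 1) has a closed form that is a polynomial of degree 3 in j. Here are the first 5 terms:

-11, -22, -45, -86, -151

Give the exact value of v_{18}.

1st diffs: -11, -23, -41, -65.
2nd diffs: -12, -18, -24.
3rd diffs: -6, -6 (constant).
Newton forward-difference form: v_j = -11 + (-11)·C(j-1,1) + (-12)·C(j-1,2) + (-6)·C(j-1,3).
At j = 18: j-1 = 17, so v_{18} = -11 - 187 - 1632 - 4080 = -5910.

-5910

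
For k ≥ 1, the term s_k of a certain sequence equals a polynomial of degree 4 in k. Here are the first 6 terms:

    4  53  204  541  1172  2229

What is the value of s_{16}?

1st diffs: 49, 151, 337, 631, 1057.
2nd diffs: 102, 186, 294, 426.
3rd diffs: 84, 108, 132.
4th diffs: 24, 24 (constant).
Newton forward-difference form: s_k = 4 + 49·C(k-1,1) + 102·C(k-1,2) + 84·C(k-1,3) + 24·C(k-1,4).
At k = 16: k-1 = 15, so s_{16} = 4 + 735 + 10710 + 38220 + 32760 = 82429.

82429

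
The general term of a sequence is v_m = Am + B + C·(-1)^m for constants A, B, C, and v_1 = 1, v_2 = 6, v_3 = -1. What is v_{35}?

At m = 1, 2, 3: A + B - C = 1; 2A + B + C = 6; 3A + B - C = -1.
Subtracting the first from the second: A + 2C = 5.
Subtracting the second from the third: A - 2C = -7.
Solving: C = 3, A = -1, then B = 5.
So v_m = -1·m + 5 + 3·(-1)^m; at m=35 this is -33.

-33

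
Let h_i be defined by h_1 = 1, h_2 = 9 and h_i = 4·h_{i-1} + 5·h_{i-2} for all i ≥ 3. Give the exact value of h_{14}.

2034505209

Iterate the recurrence:
h_3 = 41  h_4 = 209  h_5 = 1041  …  h_{11} = 16276041  h_{12} = 81380209  h_{13} = 406901041  h_{14} = 2034505209.
(Characteristic roots are 5 and -1.)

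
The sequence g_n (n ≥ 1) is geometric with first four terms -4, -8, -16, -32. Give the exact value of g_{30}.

-2147483648

Common ratio r = 2.
g_n = (-4)·2^(n-1).
g_{30} = (-4)·2^29 = -2147483648.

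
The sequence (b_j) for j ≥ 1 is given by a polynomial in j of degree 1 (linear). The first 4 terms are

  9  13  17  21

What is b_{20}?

85

1st diffs: 4, 4, 4 (constant).
So b_j = 4j + 5.
Evaluating at j = 20 gives b_{20} = 85.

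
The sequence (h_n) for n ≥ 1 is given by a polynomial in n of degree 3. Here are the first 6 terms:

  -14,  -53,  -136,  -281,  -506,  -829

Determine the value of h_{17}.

1st diffs: -39, -83, -145, -225, -323.
2nd diffs: -44, -62, -80, -98.
3rd diffs: -18, -18, -18 (constant).
Newton forward-difference form: h_n = -14 + (-39)·C(n-1,1) + (-44)·C(n-1,2) + (-18)·C(n-1,3).
At n = 17: n-1 = 16, so h_{17} = -14 - 624 - 5280 - 10080 = -15998.

-15998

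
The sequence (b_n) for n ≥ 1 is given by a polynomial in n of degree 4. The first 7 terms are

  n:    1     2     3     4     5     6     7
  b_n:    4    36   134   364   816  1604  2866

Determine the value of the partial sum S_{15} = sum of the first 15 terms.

1st diffs: 32, 98, 230, 452, 788, 1262.
2nd diffs: 66, 132, 222, 336, 474.
3rd diffs: 66, 90, 114, 138.
4th diffs: 24, 24, 24 (constant).
Newton forward-difference form: b_n = 4 + 32·C(n-1,1) + 66·C(n-1,2) + 66·C(n-1,3) + 24·C(n-1,4).
Continuing: …, 4764, 7484, 11236, 16254, …, b_{15} = 54506.
Summing n = 1..15 (15 terms) gives 195612.

195612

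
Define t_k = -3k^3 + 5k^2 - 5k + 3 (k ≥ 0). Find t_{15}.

t_{15} = -3·15^3 + 5·15^2 - 5·15 + 3 = -9072.

-9072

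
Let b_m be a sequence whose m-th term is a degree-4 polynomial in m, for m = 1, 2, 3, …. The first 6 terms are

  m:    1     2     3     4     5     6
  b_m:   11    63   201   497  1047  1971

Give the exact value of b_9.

8547

1st diffs: 52, 138, 296, 550, 924.
2nd diffs: 86, 158, 254, 374.
3rd diffs: 72, 96, 120.
4th diffs: 24, 24 (constant).
So b_m = m^4 + 2m^3 + 6m^2 + 5m - 3.
Evaluating at m = 9 gives b_9 = 8547.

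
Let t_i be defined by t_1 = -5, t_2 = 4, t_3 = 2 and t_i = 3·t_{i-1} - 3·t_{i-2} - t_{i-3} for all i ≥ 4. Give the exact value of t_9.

-25

Iterate the recurrence:
t_4 = -1, t_5 = -13, t_6 = -38, t_7 = -74, t_8 = -95, t_9 = -25.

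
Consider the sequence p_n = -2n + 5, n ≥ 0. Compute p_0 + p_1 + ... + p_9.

Over n = 0..9: Σn = 45.
Total = (-2)·45 + (5)·10 = -40.

-40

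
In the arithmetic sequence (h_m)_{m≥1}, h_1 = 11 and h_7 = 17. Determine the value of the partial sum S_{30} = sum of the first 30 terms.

Common difference d = (17 - 11) / (7 - 1) = 1.
h_m = 11 + (m - 1)·1.
h_{30} = 40; S = 30·(11 + 40)/2 = 765.

765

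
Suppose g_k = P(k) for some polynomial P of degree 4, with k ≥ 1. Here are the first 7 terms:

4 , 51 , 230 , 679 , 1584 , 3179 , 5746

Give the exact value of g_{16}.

1st diffs: 47, 179, 449, 905, 1595, 2567.
2nd diffs: 132, 270, 456, 690, 972.
3rd diffs: 138, 186, 234, 282.
4th diffs: 48, 48, 48 (constant).
Newton forward-difference form: g_k = 4 + 47·C(k-1,1) + 132·C(k-1,2) + 138·C(k-1,3) + 48·C(k-1,4).
At k = 16: k-1 = 15, so g_{16} = 4 + 705 + 13860 + 62790 + 65520 = 142879.

142879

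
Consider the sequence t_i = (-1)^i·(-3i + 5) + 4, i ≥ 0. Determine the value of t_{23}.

(-1)^23 = -1; -3i + 5 at i=23 is -64; so t_{23} = 68.

68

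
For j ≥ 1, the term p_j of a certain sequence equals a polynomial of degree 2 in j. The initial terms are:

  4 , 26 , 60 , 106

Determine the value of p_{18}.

1st diffs: 22, 34, 46.
2nd diffs: 12, 12 (constant).
Newton forward-difference form: p_j = 4 + 22·C(j-1,1) + 12·C(j-1,2).
At j = 18: j-1 = 17, so p_{18} = 4 + 374 + 1632 = 2010.

2010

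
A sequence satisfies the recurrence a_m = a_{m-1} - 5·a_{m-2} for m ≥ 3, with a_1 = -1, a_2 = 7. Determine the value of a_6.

a_3 = 12, a_4 = -23, a_5 = -83, a_6 = 32.

32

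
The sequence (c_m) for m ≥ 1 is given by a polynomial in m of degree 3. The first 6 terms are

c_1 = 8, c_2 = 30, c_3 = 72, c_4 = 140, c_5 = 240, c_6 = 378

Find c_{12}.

1st diffs: 22, 42, 68, 100, 138.
2nd diffs: 20, 26, 32, 38.
3rd diffs: 6, 6, 6 (constant).
Newton forward-difference form: c_m = 8 + 22·C(m-1,1) + 20·C(m-1,2) + 6·C(m-1,3).
At m = 12: m-1 = 11, so c_{12} = 8 + 242 + 1100 + 990 = 2340.

2340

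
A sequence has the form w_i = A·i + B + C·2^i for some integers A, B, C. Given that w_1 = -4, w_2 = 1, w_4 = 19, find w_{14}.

16417

The three given values yield: A + B + 2C = -4; 2A + B + 4C = 1; 4A + B + 16C = 19.
Subtracting the first from the second: A + 2C = 5.
Subtracting the second from the third: 2A + 12C = 18.
Solving: C = 1, A = 3, then B = -9.
Therefore w_{14} = 42 + (-9) + 1·16384 = 16417.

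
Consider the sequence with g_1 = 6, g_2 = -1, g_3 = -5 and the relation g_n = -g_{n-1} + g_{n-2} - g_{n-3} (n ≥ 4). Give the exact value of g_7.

Compute successive terms:
g_4 = -2  g_5 = -2  g_6 = 5  g_7 = -5.

-5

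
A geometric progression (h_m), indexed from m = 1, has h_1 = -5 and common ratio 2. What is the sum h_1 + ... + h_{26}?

-335544315

h_m = (-5)·2^(m-1).
S = (-5)·(2^26 - 1)/(2 - 1) = (-5)·(67108864 - 1)/(1) = -335544315.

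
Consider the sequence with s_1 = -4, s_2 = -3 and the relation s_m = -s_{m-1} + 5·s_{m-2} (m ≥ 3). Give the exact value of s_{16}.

4402322

Applying the relation repeatedly:
s_3 = -17, s_4 = 2, s_5 = -87, …, s_{13} = -206692, s_{14} = 561477, s_{15} = -1594937, s_{16} = 4402322.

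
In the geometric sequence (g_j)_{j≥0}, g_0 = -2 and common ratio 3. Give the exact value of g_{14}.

-9565938

g_j = (-2)·3^(j-0).
g_{14} = (-2)·3^14 = -9565938.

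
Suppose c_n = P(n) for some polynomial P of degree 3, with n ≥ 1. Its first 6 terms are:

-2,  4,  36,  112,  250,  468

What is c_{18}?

15876

1st diffs: 6, 32, 76, 138, 218.
2nd diffs: 26, 44, 62, 80.
3rd diffs: 18, 18, 18 (constant).
So c_n = 3n^3 - 5n^2.
Evaluating at n = 18 gives c_{18} = 15876.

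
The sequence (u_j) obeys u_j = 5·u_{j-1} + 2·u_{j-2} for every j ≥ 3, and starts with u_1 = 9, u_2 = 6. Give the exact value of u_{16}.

145868174388

Step forward from the initial values:
u_3 = 48, u_4 = 252, u_5 = 1356, …, u_{13} = 940771836, u_{14} = 5054090964, u_{15} = 27151998492, u_{16} = 145868174388.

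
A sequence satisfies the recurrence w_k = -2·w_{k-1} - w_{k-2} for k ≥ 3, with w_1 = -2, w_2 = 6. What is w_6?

w_3 = -10; w_4 = 14; w_5 = -18; w_6 = 22.
(Characteristic roots are -1 and -1.)

22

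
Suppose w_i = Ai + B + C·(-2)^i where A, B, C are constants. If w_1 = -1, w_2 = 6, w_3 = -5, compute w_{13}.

-8179

Write the equations: A + B - 2C = -1; 2A + B + 4C = 6; 3A + B - 8C = -5.
Subtracting the first from the second: A + 6C = 7.
Subtracting the second from the third: A - 12C = -11.
Solving: C = 1, A = 1, then B = 0.
So w_i = 1·i + 0 + 1·(-2)^i; at i=13 this is -8179.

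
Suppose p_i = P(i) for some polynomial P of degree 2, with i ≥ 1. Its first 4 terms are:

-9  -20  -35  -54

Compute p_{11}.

1st diffs: -11, -15, -19.
2nd diffs: -4, -4 (constant).
Newton forward-difference form: p_i = -9 + (-11)·C(i-1,1) + (-4)·C(i-1,2).
At i = 11: i-1 = 10, so p_{11} = -9 - 110 - 180 = -299.

-299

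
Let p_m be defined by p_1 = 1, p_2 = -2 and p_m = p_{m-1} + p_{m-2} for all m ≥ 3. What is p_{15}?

-521

Iterate the recurrence:
p_3 = -1;  p_4 = -3;  p_5 = -4;  …;  p_{12} = -123;  p_{13} = -199;  p_{14} = -322;  p_{15} = -521.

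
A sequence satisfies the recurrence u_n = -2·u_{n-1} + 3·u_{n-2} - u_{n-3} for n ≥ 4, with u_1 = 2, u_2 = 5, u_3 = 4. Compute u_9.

-461

u_4 = 5; u_5 = -3; u_6 = 17; u_7 = -48; u_8 = 150; u_9 = -461.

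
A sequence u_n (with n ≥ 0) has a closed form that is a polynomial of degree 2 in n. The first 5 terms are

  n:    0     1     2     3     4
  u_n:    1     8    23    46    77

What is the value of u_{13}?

716

1st diffs: 7, 15, 23, 31.
2nd diffs: 8, 8, 8 (constant).
Newton forward-difference form: u_n = 1 + 7·C(n,1) + 8·C(n,2).
At n = 13: n = 13, so u_{13} = 1 + 91 + 624 = 716.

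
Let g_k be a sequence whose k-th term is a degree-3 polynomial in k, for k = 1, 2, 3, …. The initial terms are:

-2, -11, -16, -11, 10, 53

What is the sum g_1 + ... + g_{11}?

2123

1st diffs: -9, -5, 5, 21, 43.
2nd diffs: 4, 10, 16, 22.
3rd diffs: 6, 6, 6 (constant).
So g_k = k^3 - 4k^2 - 4k + 5.
Continuing: …, 124, 229, 374, 565, …, g_{11} = 808.
Summing k = 1..11 (11 terms) gives 2123.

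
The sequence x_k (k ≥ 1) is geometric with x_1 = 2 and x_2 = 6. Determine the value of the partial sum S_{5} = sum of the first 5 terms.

242

Common ratio r = 3.
x_k = 2·3^(k-1).
S = 2·(3^5 - 1)/(3 - 1) = 2·(243 - 1)/(2) = 242.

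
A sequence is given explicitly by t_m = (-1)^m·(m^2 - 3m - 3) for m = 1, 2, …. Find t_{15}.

(-1)^15 = -1; m^2 - 3m - 3 at m=15 is 177; so t_{15} = -177.

-177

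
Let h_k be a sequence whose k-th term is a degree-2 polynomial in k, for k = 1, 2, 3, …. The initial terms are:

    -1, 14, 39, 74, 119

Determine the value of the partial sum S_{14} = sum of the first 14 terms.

4991

1st diffs: 15, 25, 35, 45.
2nd diffs: 10, 10, 10 (constant).
So h_k = 5k^2 - 6.
Continuing: …, 174, 239, 314, 399, …, h_{14} = 974.
Summing k = 1..14 (14 terms) gives 4991.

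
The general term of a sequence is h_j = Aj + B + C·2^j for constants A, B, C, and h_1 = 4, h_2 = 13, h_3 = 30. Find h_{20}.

4194319

The three given values yield: A + B + 2C = 4; 2A + B + 4C = 13; 3A + B + 8C = 30.
Subtracting the first from the second: A + 2C = 9.
Subtracting the second from the third: A + 4C = 17.
Solving: C = 4, A = 1, then B = -5.
So h_j = 1·j + (-5) + 4·2^j; at j=20 this is 4194319.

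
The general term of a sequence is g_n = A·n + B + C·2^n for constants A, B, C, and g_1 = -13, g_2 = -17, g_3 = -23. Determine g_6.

At n = 1, 2, 3: A + B + 2C = -13; 2A + B + 4C = -17; 3A + B + 8C = -23.
Subtracting the first from the second: A + 2C = -4.
Subtracting the second from the third: A + 4C = -6.
Solving: C = -1, A = -2, then B = -9.
Hence g_6 = -2·6 + (-9) + (-1)·64 = -85.

-85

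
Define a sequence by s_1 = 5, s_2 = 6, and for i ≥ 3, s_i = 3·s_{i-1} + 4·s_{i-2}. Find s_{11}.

2306870

Compute successive terms:
s_3 = 38;  s_4 = 138;  s_5 = 566;  s_6 = 2250;  s_7 = 9014;  s_8 = 36042;  s_9 = 144182;  s_{10} = 576714;  s_{11} = 2306870.
(Characteristic roots are 4 and -1.)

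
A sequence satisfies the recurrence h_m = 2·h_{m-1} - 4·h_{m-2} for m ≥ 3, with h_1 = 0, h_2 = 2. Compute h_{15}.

Compute successive terms:
h_3 = 4  h_4 = 0  h_5 = -16  …  h_{12} = -2048  h_{13} = 0  h_{14} = 8192  h_{15} = 16384.

16384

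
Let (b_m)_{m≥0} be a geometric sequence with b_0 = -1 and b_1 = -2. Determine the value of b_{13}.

Common ratio r = 2.
b_m = (-1)·2^(m-0).
b_{13} = (-1)·2^13 = -8192.

-8192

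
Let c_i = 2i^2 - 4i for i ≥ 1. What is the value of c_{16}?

448

c_{16} = 2·16^2 - 4·16 = 448.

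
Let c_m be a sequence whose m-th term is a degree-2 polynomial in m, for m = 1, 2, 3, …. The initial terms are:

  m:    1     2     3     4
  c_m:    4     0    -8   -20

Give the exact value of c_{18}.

-608

1st diffs: -4, -8, -12.
2nd diffs: -4, -4 (constant).
Newton forward-difference form: c_m = 4 + (-4)·C(m-1,1) + (-4)·C(m-1,2).
At m = 18: m-1 = 17, so c_{18} = 4 - 68 - 544 = -608.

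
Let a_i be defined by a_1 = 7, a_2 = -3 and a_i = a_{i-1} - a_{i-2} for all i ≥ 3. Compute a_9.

-10

Compute successive terms:
a_3 = -10, a_4 = -7, a_5 = 3, a_6 = 10, a_7 = 7, a_8 = -3, a_9 = -10.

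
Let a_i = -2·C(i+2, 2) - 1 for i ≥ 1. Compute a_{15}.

C(17, 2) = 136, so a_{15} = -273.

-273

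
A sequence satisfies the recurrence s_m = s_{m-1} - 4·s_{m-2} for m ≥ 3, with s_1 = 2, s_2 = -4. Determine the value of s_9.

372

Iterate the recurrence:
s_3 = -12;  s_4 = 4;  s_5 = 52;  s_6 = 36;  s_7 = -172;  s_8 = -316;  s_9 = 372.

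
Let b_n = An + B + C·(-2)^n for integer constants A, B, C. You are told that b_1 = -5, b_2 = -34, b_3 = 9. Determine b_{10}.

-4154

The three given values yield: A + B - 2C = -5; 2A + B + 4C = -34; 3A + B - 8C = 9.
Subtracting the first from the second: A + 6C = -29.
Subtracting the second from the third: A - 12C = 43.
Solving: C = -4, A = -5, then B = -8.
Therefore b_{10} = -50 + (-8) + (-4)·1024 = -4154.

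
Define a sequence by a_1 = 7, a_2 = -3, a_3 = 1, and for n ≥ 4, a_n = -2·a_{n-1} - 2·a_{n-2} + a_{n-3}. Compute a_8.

-91

Compute successive terms:
a_4 = 11; a_5 = -27; a_6 = 33; a_7 = -1; a_8 = -91.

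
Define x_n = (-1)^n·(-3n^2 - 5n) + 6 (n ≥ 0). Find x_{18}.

-1056

(-1)^18 = 1; -3n^2 - 5n at n=18 is -1062; so x_{18} = -1056.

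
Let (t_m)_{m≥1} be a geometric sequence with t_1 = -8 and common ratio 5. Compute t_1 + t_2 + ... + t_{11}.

t_m = (-8)·5^(m-1).
S = (-8)·(5^11 - 1)/(5 - 1) = (-8)·(48828125 - 1)/(4) = -97656248.

-97656248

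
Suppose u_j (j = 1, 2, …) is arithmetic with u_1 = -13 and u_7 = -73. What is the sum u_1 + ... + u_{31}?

Common difference d = (-73 - (-13)) / (7 - 1) = -10.
u_j = -13 + (j - 1)·(-10).
u_{31} = -313; S = 31·(-13 + (-313))/2 = -5053.

-5053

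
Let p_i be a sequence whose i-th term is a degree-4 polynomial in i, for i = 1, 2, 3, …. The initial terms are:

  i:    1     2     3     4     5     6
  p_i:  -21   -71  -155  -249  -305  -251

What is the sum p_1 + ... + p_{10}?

1st diffs: -50, -84, -94, -56, 54.
2nd diffs: -34, -10, 38, 110.
3rd diffs: 24, 48, 72.
4th diffs: 24, 24 (constant).
Newton forward-difference form: p_i = -21 + (-50)·C(i-1,1) + (-34)·C(i-1,2) + 24·C(i-1,3) + 24·C(i-1,4).
Continuing: 9, 595, 1651, 3345.
Summing i = 1..10 (10 terms) gives 4548.

4548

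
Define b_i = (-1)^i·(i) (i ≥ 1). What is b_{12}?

(-1)^12 = 1; i at i=12 is 12; so b_{12} = 12.

12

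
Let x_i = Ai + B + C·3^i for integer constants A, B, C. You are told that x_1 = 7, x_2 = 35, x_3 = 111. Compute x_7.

The three given values yield: A + B + 3C = 7; 2A + B + 9C = 35; 3A + B + 27C = 111.
Subtracting the first from the second: A + 6C = 28.
Subtracting the second from the third: A + 18C = 76.
Solving: C = 4, A = 4, then B = -9.
So x_i = 4·i + (-9) + 4·3^i; at i=7 this is 8767.

8767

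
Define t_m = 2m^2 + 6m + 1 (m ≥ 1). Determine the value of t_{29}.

t_{29} = 2·29^2 + 6·29 + 1 = 1857.

1857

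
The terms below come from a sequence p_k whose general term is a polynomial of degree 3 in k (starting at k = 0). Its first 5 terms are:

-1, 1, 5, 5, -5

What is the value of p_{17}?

-3775

1st diffs: 2, 4, 0, -10.
2nd diffs: 2, -4, -10.
3rd diffs: -6, -6 (constant).
Newton forward-difference form: p_k = -1 + 2·C(k,1) + 2·C(k,2) + (-6)·C(k,3).
At k = 17: k = 17, so p_{17} = -1 + 34 + 272 - 4080 = -3775.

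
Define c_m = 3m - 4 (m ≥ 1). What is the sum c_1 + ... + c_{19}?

Over m = 1..19: Σm = 190.
Total = (3)·190 + (-4)·19 = 494.

494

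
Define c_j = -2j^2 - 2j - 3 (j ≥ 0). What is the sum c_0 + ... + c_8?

Over j = 0..8: Σj = 36, Σj² = 204.
Total = (-2)·204 + (-2)·36 + (-3)·9 = -507.

-507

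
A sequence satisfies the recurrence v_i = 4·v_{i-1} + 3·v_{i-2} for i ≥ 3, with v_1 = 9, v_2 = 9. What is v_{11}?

Compute successive terms:
v_3 = 63;  v_4 = 279;  v_5 = 1305;  v_6 = 6057;  v_7 = 28143;  v_8 = 130743;  v_9 = 607401;  v_{10} = 2821833;  v_{11} = 13109535.

13109535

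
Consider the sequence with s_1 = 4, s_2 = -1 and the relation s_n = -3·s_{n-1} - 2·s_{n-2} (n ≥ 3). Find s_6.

89

Step forward from the initial values:
s_3 = -5  s_4 = 17  s_5 = -41  s_6 = 89.
(Characteristic roots are -1 and -2.)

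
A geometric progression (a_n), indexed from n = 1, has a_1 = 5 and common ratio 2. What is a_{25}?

a_n = 5·2^(n-1).
a_{25} = 5·2^24 = 83886080.

83886080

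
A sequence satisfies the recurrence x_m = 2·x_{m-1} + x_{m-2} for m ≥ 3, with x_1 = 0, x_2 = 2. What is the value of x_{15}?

x_3 = 4  x_4 = 10  x_5 = 24  …  x_{12} = 11482  x_{13} = 27720  x_{14} = 66922  x_{15} = 161564.

161564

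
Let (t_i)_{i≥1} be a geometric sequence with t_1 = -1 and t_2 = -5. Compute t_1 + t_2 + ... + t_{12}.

-61035156

Common ratio r = 5.
t_i = (-1)·5^(i-1).
S = (-1)·(5^12 - 1)/(5 - 1) = (-1)·(244140625 - 1)/(4) = -61035156.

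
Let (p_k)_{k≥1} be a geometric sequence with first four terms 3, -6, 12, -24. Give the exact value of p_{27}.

201326592

Common ratio r = -2.
p_k = 3·(-2)^(k-1).
p_{27} = 3·(-2)^26 = 201326592.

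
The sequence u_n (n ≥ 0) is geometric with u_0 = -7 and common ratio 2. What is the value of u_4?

-112

u_n = (-7)·2^(n-0).
u_4 = (-7)·2^4 = -112.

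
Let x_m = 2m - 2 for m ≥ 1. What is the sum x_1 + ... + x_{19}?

Over m = 1..19: Σm = 190.
Total = (2)·190 + (-2)·19 = 342.

342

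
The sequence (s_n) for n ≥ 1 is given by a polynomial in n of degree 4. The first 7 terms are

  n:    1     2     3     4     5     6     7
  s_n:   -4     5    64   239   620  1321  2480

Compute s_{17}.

1st diffs: 9, 59, 175, 381, 701, 1159.
2nd diffs: 50, 116, 206, 320, 458.
3rd diffs: 66, 90, 114, 138.
4th diffs: 24, 24, 24 (constant).
So s_n = n^4 + n^3 - 6n^2 + 5n - 5.
Evaluating at n = 17 gives s_{17} = 86780.

86780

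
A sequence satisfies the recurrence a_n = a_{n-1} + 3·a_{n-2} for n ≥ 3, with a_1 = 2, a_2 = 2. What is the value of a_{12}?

Applying the relation repeatedly:
a_3 = 8, a_4 = 14, a_5 = 38, a_6 = 80, a_7 = 194, a_8 = 434, a_9 = 1016, a_{10} = 2318, a_{11} = 5366, a_{12} = 12320.

12320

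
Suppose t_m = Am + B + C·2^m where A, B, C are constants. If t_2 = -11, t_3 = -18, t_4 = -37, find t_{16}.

-196537

At m = 2, 3, 4: 2A + B + 4C = -11; 3A + B + 8C = -18; 4A + B + 16C = -37.
Subtracting the first from the second: A + 4C = -7.
Subtracting the second from the third: A + 8C = -19.
Solving: C = -3, A = 5, then B = -9.
Hence t_{16} = 5·16 + (-9) + (-3)·65536 = -196537.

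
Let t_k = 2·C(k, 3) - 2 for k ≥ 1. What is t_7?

68

C(7, 3) = 35, so t_7 = 68.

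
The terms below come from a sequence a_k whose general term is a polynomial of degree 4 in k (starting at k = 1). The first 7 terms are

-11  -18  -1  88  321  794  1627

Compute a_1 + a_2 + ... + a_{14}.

104041

1st diffs: -7, 17, 89, 233, 473, 833.
2nd diffs: 24, 72, 144, 240, 360.
3rd diffs: 48, 72, 96, 120.
4th diffs: 24, 24, 24 (constant).
So a_k = k^4 - 2k^3 - k^2 - 5k - 4.
Continuing: …, 2964, 4973, 7846, 11799, …, a_{14} = 32658.
Summing k = 1..14 (14 terms) gives 104041.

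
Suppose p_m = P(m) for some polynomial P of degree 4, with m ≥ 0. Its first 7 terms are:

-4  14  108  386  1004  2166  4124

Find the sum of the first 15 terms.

1st diffs: 18, 94, 278, 618, 1162, 1958.
2nd diffs: 76, 184, 340, 544, 796.
3rd diffs: 108, 156, 204, 252.
4th diffs: 48, 48, 48 (constant).
So p_m = 2m^4 + 6m^3 + 6m^2 + 4m - 4.
Continuing: …, 7178, 11676, 18014, 26636, …, p_{14} = 94524.
Summing m = 0..14 (15 terms) gives 327974.

327974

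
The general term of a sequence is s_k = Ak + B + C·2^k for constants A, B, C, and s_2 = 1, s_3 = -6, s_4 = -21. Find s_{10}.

The three given values yield: 2A + B + 4C = 1; 3A + B + 8C = -6; 4A + B + 16C = -21.
Subtracting the first from the second: A + 4C = -7.
Subtracting the second from the third: A + 8C = -15.
Solving: C = -2, A = 1, then B = 7.
Hence s_{10} = 1·10 + 7 + (-2)·1024 = -2031.

-2031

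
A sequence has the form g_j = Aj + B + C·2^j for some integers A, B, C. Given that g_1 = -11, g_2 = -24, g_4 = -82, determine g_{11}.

Plug in j = 1, 2, 4: A + B + 2C = -11; 2A + B + 4C = -24; 4A + B + 16C = -82.
Subtracting the first from the second: A + 2C = -13.
Subtracting the second from the third: 2A + 12C = -58.
Solving: C = -4, A = -5, then B = 2.
Hence g_{11} = -5·11 + 2 + (-4)·2048 = -8245.

-8245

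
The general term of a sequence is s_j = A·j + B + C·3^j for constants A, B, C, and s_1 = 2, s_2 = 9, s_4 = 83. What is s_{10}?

At j = 1, 2, 4: A + B + 3C = 2; 2A + B + 9C = 9; 4A + B + 81C = 83.
Subtracting the first from the second: A + 6C = 7.
Subtracting the second from the third: 2A + 72C = 74.
Solving: C = 1, A = 1, then B = -2.
Therefore s_{10} = 10 + (-2) + 1·59049 = 59057.

59057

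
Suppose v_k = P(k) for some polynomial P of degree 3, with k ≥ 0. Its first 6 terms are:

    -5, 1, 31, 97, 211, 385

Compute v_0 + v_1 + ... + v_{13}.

1st diffs: 6, 30, 66, 114, 174.
2nd diffs: 24, 36, 48, 60.
3rd diffs: 12, 12, 12 (constant).
So v_k = 2k^3 + 6k^2 - 2k - 5.
Continuing: …, 631, 961, 1387, 1921, …, v_{13} = 5377.
Summing k = 0..13 (14 terms) gives 21224.

21224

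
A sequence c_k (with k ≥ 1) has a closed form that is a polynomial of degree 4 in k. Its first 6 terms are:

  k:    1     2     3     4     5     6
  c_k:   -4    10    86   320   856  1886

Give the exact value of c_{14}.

66790

1st diffs: 14, 76, 234, 536, 1030.
2nd diffs: 62, 158, 302, 494.
3rd diffs: 96, 144, 192.
4th diffs: 48, 48 (constant).
Newton forward-difference form: c_k = -4 + 14·C(k-1,1) + 62·C(k-1,2) + 96·C(k-1,3) + 48·C(k-1,4).
At k = 14: k-1 = 13, so c_{14} = -4 + 182 + 4836 + 27456 + 34320 = 66790.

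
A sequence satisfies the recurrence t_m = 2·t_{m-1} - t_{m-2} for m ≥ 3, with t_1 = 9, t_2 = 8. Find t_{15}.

-5

t_3 = 7, t_4 = 6, t_5 = 5, …, t_{12} = -2, t_{13} = -3, t_{14} = -4, t_{15} = -5.
(Characteristic roots are 1 and 1.)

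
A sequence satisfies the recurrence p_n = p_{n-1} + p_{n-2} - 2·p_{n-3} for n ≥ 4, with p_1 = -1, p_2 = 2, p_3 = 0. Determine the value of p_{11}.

-16

Applying the relation repeatedly:
p_4 = 4; p_5 = 0; p_6 = 4; p_7 = -4; p_8 = 0; p_9 = -12; p_{10} = -4; p_{11} = -16.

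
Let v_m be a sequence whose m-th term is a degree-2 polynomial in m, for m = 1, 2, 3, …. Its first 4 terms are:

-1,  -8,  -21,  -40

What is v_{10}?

-280

1st diffs: -7, -13, -19.
2nd diffs: -6, -6 (constant).
Newton forward-difference form: v_m = -1 + (-7)·C(m-1,1) + (-6)·C(m-1,2).
At m = 10: m-1 = 9, so v_{10} = -1 - 63 - 216 = -280.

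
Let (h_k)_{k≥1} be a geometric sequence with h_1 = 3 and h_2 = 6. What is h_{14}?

Common ratio r = 2.
h_k = 3·2^(k-1).
h_{14} = 3·2^13 = 24576.

24576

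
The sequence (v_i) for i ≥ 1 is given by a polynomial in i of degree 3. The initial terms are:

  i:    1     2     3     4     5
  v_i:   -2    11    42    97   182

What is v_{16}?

4813

1st diffs: 13, 31, 55, 85.
2nd diffs: 18, 24, 30.
3rd diffs: 6, 6 (constant).
Newton forward-difference form: v_i = -2 + 13·C(i-1,1) + 18·C(i-1,2) + 6·C(i-1,3).
At i = 16: i-1 = 15, so v_{16} = -2 + 195 + 1890 + 2730 = 4813.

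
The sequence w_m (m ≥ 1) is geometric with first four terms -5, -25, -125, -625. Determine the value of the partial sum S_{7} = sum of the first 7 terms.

Common ratio r = 5.
w_m = (-5)·5^(m-1).
S = (-5)·(5^7 - 1)/(5 - 1) = (-5)·(78125 - 1)/(4) = -97655.

-97655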